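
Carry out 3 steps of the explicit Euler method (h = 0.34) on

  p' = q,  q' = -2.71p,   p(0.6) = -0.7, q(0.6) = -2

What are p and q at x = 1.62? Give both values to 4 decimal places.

-1.8691, 1.6125

Euler on (p,q): p_{n+1} = p_n + h·p', q_{n+1} = q_n + h·q'.
0.600000: (-0.700000, -2.000000); f=(-2.000000, 1.897000) → (-1.380000, -1.355020)
0.940000: (-1.380000, -1.355020); f=(-1.355020, 3.739800) → (-1.840707, -0.083488)
1.280000: (-1.840707, -0.083488); f=(-0.083488, 4.988315) → (-1.869093, 1.612539)
(p(1.62), q(1.62)) ≈ (-1.8691, 1.6125)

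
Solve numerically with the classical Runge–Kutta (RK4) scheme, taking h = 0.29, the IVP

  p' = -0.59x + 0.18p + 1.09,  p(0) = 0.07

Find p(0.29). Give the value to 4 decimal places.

RK4: k1 = f(x_n, p_n); k2 = f(x_n + h/2, p_n + (h/2)·k1); k3 = f(x_n + h/2, p_n + (h/2)·k2); k4 = f(x_n + h, p_n + h·k3); p_{n+1} = p_n + (h/6)·(k1 + 2k2 + 2k3 + k4).
x=0.000000, p=0.070000:
  k1 = f(0.000000, 0.070000) = 1.102600
  k2 = f(0.145000, 0.229877) = 1.045828
  k3 = f(0.145000, 0.221645) = 1.044346
  k4 = f(0.290000, 0.372860) = 0.986015
  p ← 0.070000 + (0.29/6)·(k1 + 2k2 + 2k3 + k4) = 0.373000
p(0.29) ≈ 0.3730

0.3730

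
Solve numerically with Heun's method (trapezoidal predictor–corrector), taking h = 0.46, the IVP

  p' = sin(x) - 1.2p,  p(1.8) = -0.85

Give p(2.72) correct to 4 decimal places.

0.0341

Heun: k1 = f(x_n, p_n); k2 = f(x_n + h, p_n + h·k1); p_{n+1} = p_n + (h/2)·(k1 + k2).
x=1.800000, p=-0.850000:
  k1 = f(1.800000, -0.850000) = 1.993848
  k2 = f(2.260000, 0.067170) = 0.691149
  p ← -0.850000 + (0.46/2)·(1.993848 + 0.691149) = -0.232451
x=2.260000, p=-0.232451:
  k1 = f(2.260000, -0.232451) = 1.050694
  k2 = f(2.720000, 0.250868) = 0.108172
  p ← -0.232451 + (0.46/2)·(1.050694 + 0.108172) = 0.034088
p(2.72) ≈ 0.0341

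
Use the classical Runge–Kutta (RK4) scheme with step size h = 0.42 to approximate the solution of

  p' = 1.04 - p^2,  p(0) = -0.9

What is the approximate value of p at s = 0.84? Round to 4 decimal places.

-0.4962

RK4: k1 = f(s_n, p_n); k2 = f(s_n + h/2, p_n + (h/2)·k1); k3 = f(s_n + h/2, p_n + (h/2)·k2); k4 = f(s_n + h, p_n + h·k3); p_{n+1} = p_n + (h/6)·(k1 + 2k2 + 2k3 + k4).
s=0.000000, p=-0.900000:
  k1 = f(0.000000, -0.900000) = 0.230000
  k2 = f(0.210000, -0.851700) = 0.314607
  k3 = f(0.210000, -0.833933) = 0.344557
  k4 = f(0.420000, -0.755286) = 0.469543
  p ← -0.900000 + (0.42/6)·(k1 + 2k2 + 2k3 + k4) = -0.758749
s=0.420000, p=-0.758749:
  k1 = f(0.420000, -0.758749) = 0.464300
  k2 = f(0.630000, -0.661246) = 0.602754
  k3 = f(0.630000, -0.632171) = 0.640360
  k4 = f(0.840000, -0.489798) = 0.800098
  p ← -0.758749 + (0.42/6)·(k1 + 2k2 + 2k3 + k4) = -0.496205
p(0.84) ≈ -0.4962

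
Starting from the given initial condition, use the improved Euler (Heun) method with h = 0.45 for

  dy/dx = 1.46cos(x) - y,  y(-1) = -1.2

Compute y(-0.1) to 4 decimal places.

0.2179

Heun: k1 = f(x_n, y_n); k2 = f(x_n + h, y_n + h·k1); y_{n+1} = y_n + (h/2)·(k1 + k2).
x=-1.000000, y=-1.200000:
  k1 = f(-1.000000, -1.200000) = 1.988841
  k2 = f(-0.550000, -0.305021) = 1.549707
  y ← -1.200000 + (0.45/2)·(1.988841 + 1.549707) = -0.403827
x=-0.550000, y=-0.403827:
  k1 = f(-0.550000, -0.403827) = 1.648512
  k2 = f(-0.100000, 0.338004) = 1.114702
  y ← -0.403827 + (0.45/2)·(1.648512 + 1.114702) = 0.217897
y(-0.1) ≈ 0.2179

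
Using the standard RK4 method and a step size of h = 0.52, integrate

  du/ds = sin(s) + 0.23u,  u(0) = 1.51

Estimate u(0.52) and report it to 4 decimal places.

RK4: k1 = f(s_n, u_n); k2 = f(s_n + h/2, u_n + (h/2)·k1); k3 = f(s_n + h/2, u_n + (h/2)·k2); k4 = f(s_n + h, u_n + h·k3); u_{n+1} = u_n + (h/6)·(k1 + 2k2 + 2k3 + k4).
s=0.000000, u=1.510000:
  k1 = f(0.000000, 1.510000) = 0.347300
  k2 = f(0.260000, 1.600298) = 0.625149
  k3 = f(0.260000, 1.672539) = 0.641764
  k4 = f(0.520000, 1.843718) = 0.920935
  u ← 1.510000 + (0.52/6)·(k1 + 2k2 + 2k3 + k4) = 1.839512
u(0.52) ≈ 1.8395

1.8395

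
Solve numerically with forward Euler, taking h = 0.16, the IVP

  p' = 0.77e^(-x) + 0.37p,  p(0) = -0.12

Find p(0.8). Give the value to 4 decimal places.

0.3659

Euler: p_{n+1} = p_n + h·f(x_n, p_n).
x=0.000000, p=-0.120000: f=0.725600 → p ← -0.120000 + 0.16·0.725600 = -0.003904
x=0.160000, p=-0.003904: f=0.654706 → p ← -0.003904 + 0.16·0.654706 = 0.100849
x=0.320000, p=0.100849: f=0.596449 → p ← 0.100849 + 0.16·0.596449 = 0.196281
x=0.480000, p=0.196281: f=0.549087 → p ← 0.196281 + 0.16·0.549087 = 0.284135
x=0.640000, p=0.284135: f=0.511145 → p ← 0.284135 + 0.16·0.511145 = 0.365918
p(0.8) ≈ 0.3659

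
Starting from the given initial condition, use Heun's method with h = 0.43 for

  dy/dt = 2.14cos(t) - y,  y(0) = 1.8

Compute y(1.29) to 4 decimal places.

1.4773

Heun: k1 = f(t_n, y_n); k2 = f(t_n + h, y_n + h·k1); y_{n+1} = y_n + (h/2)·(k1 + k2).
t=0.000000, y=1.800000:
  k1 = f(0.000000, 1.800000) = 0.340000
  k2 = f(0.430000, 1.946200) = -0.001013
  y ← 1.800000 + (0.43/2)·(0.340000 + (-0.001013)) = 1.872882
t=0.430000, y=1.872882:
  k1 = f(0.430000, 1.872882) = 0.072305
  k2 = f(0.860000, 1.903973) = -0.507757
  y ← 1.872882 + (0.43/2)·(0.072305 + (-0.507757)) = 1.779260
t=0.860000, y=1.779260:
  k1 = f(0.860000, 1.779260) = -0.383044
  k2 = f(1.290000, 1.614551) = -1.021512
  y ← 1.779260 + (0.43/2)·(-0.383044 + (-1.021512)) = 1.477280
y(1.29) ≈ 1.4773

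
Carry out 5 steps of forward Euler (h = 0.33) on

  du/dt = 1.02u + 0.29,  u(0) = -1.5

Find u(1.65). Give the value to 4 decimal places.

Euler: u_{n+1} = u_n + h·f(t_n, u_n).
t=0.000000, u=-1.500000: f=-1.240000 → u ← -1.500000 + 0.33·(-1.240000) = -1.909200
t=0.330000, u=-1.909200: f=-1.657384 → u ← -1.909200 + 0.33·(-1.657384) = -2.456137
t=0.660000, u=-2.456137: f=-2.215259 → u ← -2.456137 + 0.33·(-2.215259) = -3.187172
t=0.990000, u=-3.187172: f=-2.960916 → u ← -3.187172 + 0.33·(-2.960916) = -4.164275
t=1.320000, u=-4.164275: f=-3.957560 → u ← -4.164275 + 0.33·(-3.957560) = -5.470269
u(1.65) ≈ -5.4703

-5.4703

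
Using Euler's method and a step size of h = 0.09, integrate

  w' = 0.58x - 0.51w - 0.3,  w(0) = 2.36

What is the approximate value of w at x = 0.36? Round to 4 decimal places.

1.8822

Euler: w_{n+1} = w_n + h·f(x_n, w_n).
x=0.000000, w=2.360000: f=-1.503600 → w ← 2.360000 + 0.09·(-1.503600) = 2.224676
x=0.090000, w=2.224676: f=-1.382385 → w ← 2.224676 + 0.09·(-1.382385) = 2.100261
x=0.180000, w=2.100261: f=-1.266733 → w ← 2.100261 + 0.09·(-1.266733) = 1.986255
x=0.270000, w=1.986255: f=-1.156390 → w ← 1.986255 + 0.09·(-1.156390) = 1.882180
w(0.36) ≈ 1.8822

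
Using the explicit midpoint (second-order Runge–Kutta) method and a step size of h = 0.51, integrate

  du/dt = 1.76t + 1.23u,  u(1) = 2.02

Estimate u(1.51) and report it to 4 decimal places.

Midpoint: k1 = f(t_n, u_n); k2 = f(t_n + h/2, u_n + (h/2)·k1); u_{n+1} = u_n + h·k2.
t=1.000000, u=2.020000:
  k1 = f(1.000000, 2.020000) = 4.244600
  k2 = f(1.255000, 3.102373) = 6.024719
  u ← 2.020000 + 0.51·6.024719 = 5.092607
u(1.51) ≈ 5.0926

5.0926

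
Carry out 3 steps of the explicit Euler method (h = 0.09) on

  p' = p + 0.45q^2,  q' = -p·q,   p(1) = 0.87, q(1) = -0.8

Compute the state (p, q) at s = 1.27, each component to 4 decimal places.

Euler on (p,q): p_{n+1} = p_n + h·p', q_{n+1} = q_n + h·q'.
1.000000: (0.870000, -0.800000); f=(1.158000, 0.696000) → (0.974220, -0.737360)
1.090000: (0.974220, -0.737360); f=(1.218885, 0.718351) → (1.083920, -0.672708)
1.180000: (1.083920, -0.672708); f=(1.287561, 0.729162) → (1.199800, -0.607084)
(p(1.27), q(1.27)) ≈ (1.1998, -0.6071)

1.1998, -0.6071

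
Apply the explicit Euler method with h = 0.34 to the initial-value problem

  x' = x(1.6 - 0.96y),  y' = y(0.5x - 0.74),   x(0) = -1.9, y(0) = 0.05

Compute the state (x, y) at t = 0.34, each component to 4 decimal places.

Euler on (x,y): x_{n+1} = x_n + h·x', y_{n+1} = y_n + h·y'.
0.000000: (-1.900000, 0.050000); f=(-2.948800, -0.084500) → (-2.902592, 0.021270)
(x(0.34), y(0.34)) ≈ (-2.9026, 0.0213)

-2.9026, 0.0213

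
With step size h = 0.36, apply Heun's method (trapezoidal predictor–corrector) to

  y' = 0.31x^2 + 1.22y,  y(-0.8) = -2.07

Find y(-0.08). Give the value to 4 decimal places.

Heun: k1 = f(x_n, y_n); k2 = f(x_n + h, y_n + h·k1); y_{n+1} = y_n + (h/2)·(k1 + k2).
x=-0.800000, y=-2.070000:
  k1 = f(-0.800000, -2.070000) = -2.327000
  k2 = f(-0.440000, -2.907720) = -3.487402
  y ← -2.070000 + (0.36/2)·(-2.327000 + (-3.487402)) = -3.116592
x=-0.440000, y=-3.116592:
  k1 = f(-0.440000, -3.116592) = -3.742227
  k2 = f(-0.080000, -4.463794) = -5.443845
  y ← -3.116592 + (0.36/2)·(-3.742227 + (-5.443845)) = -4.770085
y(-0.08) ≈ -4.7701

-4.7701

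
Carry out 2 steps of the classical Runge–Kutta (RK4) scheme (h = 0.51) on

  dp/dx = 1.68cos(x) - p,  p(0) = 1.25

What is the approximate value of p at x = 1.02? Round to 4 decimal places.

RK4: k1 = f(x_n, p_n); k2 = f(x_n + h/2, p_n + (h/2)·k1); k3 = f(x_n + h/2, p_n + (h/2)·k2); k4 = f(x_n + h, p_n + h·k3); p_{n+1} = p_n + (h/6)·(k1 + 2k2 + 2k3 + k4).
x=0.000000, p=1.250000:
  k1 = f(0.000000, 1.250000) = 0.430000
  k2 = f(0.255000, 1.359650) = 0.266024
  k3 = f(0.255000, 1.317836) = 0.307838
  k4 = f(0.510000, 1.406997) = 0.059213
  p ← 1.250000 + (0.51/6)·(k1 + 2k2 + 2k3 + k4) = 1.389140
x=0.510000, p=1.389140:
  k1 = f(0.510000, 1.389140) = 0.077071
  k2 = f(0.765000, 1.408793) = -0.196871
  k3 = f(0.765000, 1.338938) = -0.127015
  k4 = f(1.020000, 1.324362) = -0.445107
  p ← 1.389140 + (0.51/6)·(k1 + 2k2 + 2k3 + k4) = 1.302796
p(1.02) ≈ 1.3028

1.3028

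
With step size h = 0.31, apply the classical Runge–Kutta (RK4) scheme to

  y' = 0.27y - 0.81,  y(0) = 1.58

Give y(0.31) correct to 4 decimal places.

RK4: k1 = f(x_n, y_n); k2 = f(x_n + h/2, y_n + (h/2)·k1); k3 = f(x_n + h/2, y_n + (h/2)·k2); k4 = f(x_n + h, y_n + h·k3); y_{n+1} = y_n + (h/6)·(k1 + 2k2 + 2k3 + k4).
x=0.000000, y=1.580000:
  k1 = f(0.000000, 1.580000) = -0.383400
  k2 = f(0.155000, 1.520573) = -0.399445
  k3 = f(0.155000, 1.518086) = -0.400117
  k4 = f(0.310000, 1.455964) = -0.416890
  y ← 1.580000 + (0.31/6)·(k1 + 2k2 + 2k3 + k4) = 1.456030
y(0.31) ≈ 1.4560

1.4560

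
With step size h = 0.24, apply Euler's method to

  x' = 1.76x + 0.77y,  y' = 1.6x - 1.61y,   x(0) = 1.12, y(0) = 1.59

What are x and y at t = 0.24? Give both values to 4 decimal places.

Euler on (x,y): x_{n+1} = x_n + h·x', y_{n+1} = y_n + h·y'.
0.000000: (1.120000, 1.590000); f=(3.195500, -0.767900) → (1.886920, 1.405704)
(x(0.24), y(0.24)) ≈ (1.8869, 1.4057)

1.8869, 1.4057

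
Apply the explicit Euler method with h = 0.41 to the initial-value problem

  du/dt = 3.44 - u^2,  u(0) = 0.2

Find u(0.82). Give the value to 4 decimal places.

1.9627

Euler: u_{n+1} = u_n + h·f(t_n, u_n).
t=0.000000, u=0.200000: f=3.400000 → u ← 0.200000 + 0.41·3.400000 = 1.594000
t=0.410000, u=1.594000: f=0.899164 → u ← 1.594000 + 0.41·0.899164 = 1.962657
u(0.82) ≈ 1.9627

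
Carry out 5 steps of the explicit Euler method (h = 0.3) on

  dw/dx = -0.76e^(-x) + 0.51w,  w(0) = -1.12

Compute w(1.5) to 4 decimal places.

-3.2860

Euler: w_{n+1} = w_n + h·f(x_n, w_n).
x=0.000000, w=-1.120000: f=-1.331200 → w ← -1.120000 + 0.3·(-1.331200) = -1.519360
x=0.300000, w=-1.519360: f=-1.337895 → w ← -1.519360 + 0.3·(-1.337895) = -1.920729
x=0.600000, w=-1.920729: f=-1.396668 → w ← -1.920729 + 0.3·(-1.396668) = -2.339729
x=0.900000, w=-2.339729: f=-1.502255 → w ← -2.339729 + 0.3·(-1.502255) = -2.790406
x=1.200000, w=-2.790406: f=-1.652014 → w ← -2.790406 + 0.3·(-1.652014) = -3.286010
w(1.5) ≈ -3.2860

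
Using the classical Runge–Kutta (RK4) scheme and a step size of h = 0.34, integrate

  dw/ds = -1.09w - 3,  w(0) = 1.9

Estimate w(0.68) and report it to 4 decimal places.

RK4: k1 = f(s_n, w_n); k2 = f(s_n + h/2, w_n + (h/2)·k1); k3 = f(s_n + h/2, w_n + (h/2)·k2); k4 = f(s_n + h, w_n + h·k3); w_{n+1} = w_n + (h/6)·(k1 + 2k2 + 2k3 + k4).
s=0.000000, w=1.900000:
  k1 = f(0.000000, 1.900000) = -5.071000
  k2 = f(0.170000, 1.037930) = -4.131344
  k3 = f(0.170000, 1.197672) = -4.305462
  k4 = f(0.340000, 0.436143) = -3.475396
  w ← 1.900000 + (0.34/6)·(k1 + 2k2 + 2k3 + k4) = 0.459533
s=0.340000, w=0.459533:
  k1 = f(0.340000, 0.459533) = -3.500891
  k2 = f(0.510000, -0.135619) = -2.852176
  k3 = f(0.510000, -0.025337) = -2.972383
  k4 = f(0.680000, -0.551077) = -2.399326
  w ← 0.459533 + (0.34/6)·(k1 + 2k2 + 2k3 + k4) = -0.534929
w(0.68) ≈ -0.5349

-0.5349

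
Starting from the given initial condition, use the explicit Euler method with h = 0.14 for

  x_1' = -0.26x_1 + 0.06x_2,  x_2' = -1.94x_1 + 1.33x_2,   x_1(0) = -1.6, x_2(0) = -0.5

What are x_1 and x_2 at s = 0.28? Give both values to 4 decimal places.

Euler on (x_1,x_2): x_1_{n+1} = x_1_n + h·x_1', x_2_{n+1} = x_2_n + h·x_2'.
0.000000: (-1.600000, -0.500000); f=(0.386000, 2.439000) → (-1.545960, -0.158540)
0.140000: (-1.545960, -0.158540); f=(0.392437, 2.788304) → (-1.491019, 0.231823)
(x_1(0.28), x_2(0.28)) ≈ (-1.4910, 0.2318)

-1.4910, 0.2318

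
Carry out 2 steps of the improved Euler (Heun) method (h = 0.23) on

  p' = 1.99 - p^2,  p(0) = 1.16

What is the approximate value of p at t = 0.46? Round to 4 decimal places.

Heun: k1 = f(t_n, p_n); k2 = f(t_n + h, p_n + h·k1); p_{n+1} = p_n + (h/2)·(k1 + k2).
t=0.000000, p=1.160000:
  k1 = f(0.000000, 1.160000) = 0.644400
  k2 = f(0.230000, 1.308212) = 0.278581
  p ← 1.160000 + (0.23/2)·(0.644400 + 0.278581) = 1.266143
t=0.230000, p=1.266143:
  k1 = f(0.230000, 1.266143) = 0.386882
  k2 = f(0.460000, 1.355126) = 0.153634
  p ← 1.266143 + (0.23/2)·(0.386882 + 0.153634) = 1.328302
p(0.46) ≈ 1.3283

1.3283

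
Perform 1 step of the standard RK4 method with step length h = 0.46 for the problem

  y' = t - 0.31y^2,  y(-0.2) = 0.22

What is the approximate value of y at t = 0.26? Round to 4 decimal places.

RK4: k1 = f(t_n, y_n); k2 = f(t_n + h/2, y_n + (h/2)·k1); k3 = f(t_n + h/2, y_n + (h/2)·k2); k4 = f(t_n + h, y_n + h·k3); y_{n+1} = y_n + (h/6)·(k1 + 2k2 + 2k3 + k4).
t=-0.200000, y=0.220000:
  k1 = f(-0.200000, 0.220000) = -0.215004
  k2 = f(0.030000, 0.170549) = 0.020983
  k3 = f(0.030000, 0.224826) = 0.014330
  k4 = f(0.260000, 0.226592) = 0.244083
  y ← 0.220000 + (0.46/6)·(k1 + 2k2 + 2k3 + k4) = 0.227644
y(0.26) ≈ 0.2276

0.2276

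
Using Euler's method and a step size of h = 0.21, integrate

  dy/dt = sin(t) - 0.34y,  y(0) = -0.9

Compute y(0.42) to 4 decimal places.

-0.7323

Euler: y_{n+1} = y_n + h·f(t_n, y_n).
t=0.000000, y=-0.900000: f=0.306000 → y ← -0.900000 + 0.21·0.306000 = -0.835740
t=0.210000, y=-0.835740: f=0.492611 → y ← -0.835740 + 0.21·0.492611 = -0.732292
y(0.42) ≈ -0.7323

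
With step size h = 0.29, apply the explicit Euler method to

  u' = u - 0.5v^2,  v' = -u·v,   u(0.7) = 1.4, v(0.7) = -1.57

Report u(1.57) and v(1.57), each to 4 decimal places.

2.2055, -0.2675

Euler on (u,v): u_{n+1} = u_n + h·u', v_{n+1} = v_n + h·v'.
0.700000: (1.400000, -1.570000); f=(0.167550, 2.198000) → (1.448589, -0.932580)
0.990000: (1.448589, -0.932580); f=(1.013737, 1.350926) → (1.742573, -0.540812)
1.280000: (1.742573, -0.540812); f=(1.596335, 0.942404) → (2.205510, -0.267514)
(u(1.57), v(1.57)) ≈ (2.2055, -0.2675)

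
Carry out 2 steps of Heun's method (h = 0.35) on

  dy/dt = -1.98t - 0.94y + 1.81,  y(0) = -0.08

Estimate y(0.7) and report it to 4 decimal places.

0.4592

Heun: k1 = f(t_n, y_n); k2 = f(t_n + h, y_n + h·k1); y_{n+1} = y_n + (h/2)·(k1 + k2).
t=0.000000, y=-0.080000:
  k1 = f(0.000000, -0.080000) = 1.885200
  k2 = f(0.350000, 0.579820) = 0.571969
  y ← -0.080000 + (0.35/2)·(1.885200 + 0.571969) = 0.350005
t=0.350000, y=0.350005:
  k1 = f(0.350000, 0.350005) = 0.787996
  k2 = f(0.700000, 0.625803) = -0.164255
  y ← 0.350005 + (0.35/2)·(0.787996 + (-0.164255)) = 0.459159
y(0.7) ≈ 0.4592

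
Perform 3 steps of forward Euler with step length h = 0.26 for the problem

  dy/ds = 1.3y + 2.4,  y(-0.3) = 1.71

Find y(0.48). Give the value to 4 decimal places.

6.6721

Euler: y_{n+1} = y_n + h·f(s_n, y_n).
s=-0.300000, y=1.710000: f=4.623000 → y ← 1.710000 + 0.26·4.623000 = 2.911980
s=-0.040000, y=2.911980: f=6.185574 → y ← 2.911980 + 0.26·6.185574 = 4.520229
s=0.220000, y=4.520229: f=8.276298 → y ← 4.520229 + 0.26·8.276298 = 6.672067
y(0.48) ≈ 6.6721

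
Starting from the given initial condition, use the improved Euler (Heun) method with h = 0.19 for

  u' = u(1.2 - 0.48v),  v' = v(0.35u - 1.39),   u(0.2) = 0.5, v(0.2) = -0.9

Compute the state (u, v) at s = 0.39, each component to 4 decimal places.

Heun on (u,v): k1 = f(s_n, state_n); k2 = f(s_n + h, state_n + h·k1); state_{n+1} = state_n + (h/2)·(k1 + k2).
0.200000: (0.500000, -0.900000)
  k1 = (0.816000, 1.093500)
  predictor → (0.655040, -0.692235)
  k2 = (1.003700, 0.803502)
  → (0.672871, -0.719785)
(u(0.39), v(0.39)) ≈ (0.6729, -0.7198)

0.6729, -0.7198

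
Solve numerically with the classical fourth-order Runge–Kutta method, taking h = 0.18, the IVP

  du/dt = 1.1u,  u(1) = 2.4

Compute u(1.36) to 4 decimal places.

3.5661

RK4: k1 = f(t_n, u_n); k2 = f(t_n + h/2, u_n + (h/2)·k1); k3 = f(t_n + h/2, u_n + (h/2)·k2); k4 = f(t_n + h, u_n + h·k3); u_{n+1} = u_n + (h/6)·(k1 + 2k2 + 2k3 + k4).
t=1.000000, u=2.400000:
  k1 = f(1.000000, 2.400000) = 2.640000
  k2 = f(1.090000, 2.637600) = 2.901360
  k3 = f(1.090000, 2.661122) = 2.927235
  k4 = f(1.180000, 2.926902) = 3.219592
  u ← 2.400000 + (0.18/6)·(k1 + 2k2 + 2k3 + k4) = 2.925503
t=1.180000, u=2.925503:
  k1 = f(1.180000, 2.925503) = 3.218054
  k2 = f(1.270000, 3.215128) = 3.536641
  k3 = f(1.270000, 3.243801) = 3.568181
  k4 = f(1.360000, 3.567776) = 3.924554
  u ← 2.925503 + (0.18/6)·(k1 + 2k2 + 2k3 + k4) = 3.566071
u(1.36) ≈ 3.5661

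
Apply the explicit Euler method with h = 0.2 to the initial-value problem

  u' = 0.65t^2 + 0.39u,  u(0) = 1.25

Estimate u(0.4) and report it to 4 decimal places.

1.4578

Euler: u_{n+1} = u_n + h·f(t_n, u_n).
t=0.000000, u=1.250000: f=0.487500 → u ← 1.250000 + 0.2·0.487500 = 1.347500
t=0.200000, u=1.347500: f=0.551525 → u ← 1.347500 + 0.2·0.551525 = 1.457805
u(0.4) ≈ 1.4578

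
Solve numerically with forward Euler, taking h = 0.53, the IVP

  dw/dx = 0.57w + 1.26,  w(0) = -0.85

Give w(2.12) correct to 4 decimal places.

1.7004

Euler: w_{n+1} = w_n + h·f(x_n, w_n).
x=0.000000, w=-0.850000: f=0.775500 → w ← -0.850000 + 0.53·0.775500 = -0.438985
x=0.530000, w=-0.438985: f=1.009779 → w ← -0.438985 + 0.53·1.009779 = 0.096198
x=1.060000, w=0.096198: f=1.314833 → w ← 0.096198 + 0.53·1.314833 = 0.793059
x=1.590000, w=0.793059: f=1.712044 → w ← 0.793059 + 0.53·1.712044 = 1.700442
w(2.12) ≈ 1.7004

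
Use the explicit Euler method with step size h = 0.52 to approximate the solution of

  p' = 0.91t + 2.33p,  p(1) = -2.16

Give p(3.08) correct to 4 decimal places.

Euler: p_{n+1} = p_n + h·f(t_n, p_n).
t=1.000000, p=-2.160000: f=-4.122800 → p ← -2.160000 + 0.52·(-4.122800) = -4.303856
t=1.520000, p=-4.303856: f=-8.644784 → p ← -4.303856 + 0.52·(-8.644784) = -8.799144
t=2.040000, p=-8.799144: f=-18.645605 → p ← -8.799144 + 0.52·(-18.645605) = -18.494859
t=2.560000, p=-18.494859: f=-40.763421 → p ← -18.494859 + 0.52·(-40.763421) = -39.691838
p(3.08) ≈ -39.6918

-39.6918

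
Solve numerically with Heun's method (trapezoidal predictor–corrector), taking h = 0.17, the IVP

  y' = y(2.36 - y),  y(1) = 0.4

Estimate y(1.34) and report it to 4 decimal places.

0.7343

Heun: k1 = f(x_n, y_n); k2 = f(x_n + h, y_n + h·k1); y_{n+1} = y_n + (h/2)·(k1 + k2).
x=1.000000, y=0.400000:
  k1 = f(1.000000, 0.400000) = 0.784000
  k2 = f(1.170000, 0.533280) = 0.974153
  y ← 0.400000 + (0.17/2)·(0.784000 + 0.974153) = 0.549443
x=1.170000, y=0.549443:
  k1 = f(1.170000, 0.549443) = 0.994798
  k2 = f(1.340000, 0.718559) = 1.179472
  y ← 0.549443 + (0.17/2)·(0.994798 + 1.179472) = 0.734256
y(1.34) ≈ 0.7343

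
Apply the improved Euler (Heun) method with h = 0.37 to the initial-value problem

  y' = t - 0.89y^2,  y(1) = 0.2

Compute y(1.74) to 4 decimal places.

Heun: k1 = f(t_n, y_n); k2 = f(t_n + h, y_n + h·k1); y_{n+1} = y_n + (h/2)·(k1 + k2).
t=1.000000, y=0.200000:
  k1 = f(1.000000, 0.200000) = 0.964400
  k2 = f(1.370000, 0.556828) = 1.094049
  y ← 0.200000 + (0.37/2)·(0.964400 + 1.094049) = 0.580813
t=1.370000, y=0.580813:
  k1 = f(1.370000, 0.580813) = 1.069764
  k2 = f(1.740000, 0.976626) = 0.891120
  y ← 0.580813 + (0.37/2)·(1.069764 + 0.891120) = 0.943577
y(1.74) ≈ 0.9436

0.9436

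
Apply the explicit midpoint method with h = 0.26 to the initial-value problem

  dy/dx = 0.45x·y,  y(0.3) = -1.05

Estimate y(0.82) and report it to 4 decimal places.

Midpoint: k1 = f(x_n, y_n); k2 = f(x_n + h/2, y_n + (h/2)·k1); y_{n+1} = y_n + h·k2.
x=0.300000, y=-1.050000:
  k1 = f(0.300000, -1.050000) = -0.141750
  k2 = f(0.430000, -1.068428) = -0.206741
  y ← -1.050000 + 0.26·(-0.206741) = -1.103753
x=0.560000, y=-1.103753:
  k1 = f(0.560000, -1.103753) = -0.278146
  k2 = f(0.690000, -1.139912) = -0.353943
  y ← -1.103753 + 0.26·(-0.353943) = -1.195778
y(0.82) ≈ -1.1958

-1.1958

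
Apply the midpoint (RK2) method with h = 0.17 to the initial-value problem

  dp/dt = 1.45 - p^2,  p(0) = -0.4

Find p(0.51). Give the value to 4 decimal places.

Midpoint: k1 = f(t_n, p_n); k2 = f(t_n + h/2, p_n + (h/2)·k1); p_{n+1} = p_n + h·k2.
t=0.000000, p=-0.400000:
  k1 = f(0.000000, -0.400000) = 1.290000
  k2 = f(0.085000, -0.290350) = 1.365697
  p ← -0.400000 + 0.17·1.365697 = -0.167832
t=0.170000, p=-0.167832:
  k1 = f(0.170000, -0.167832) = 1.421833
  k2 = f(0.255000, -0.046976) = 1.447793
  p ← -0.167832 + 0.17·1.447793 = 0.078293
t=0.340000, p=0.078293:
  k1 = f(0.340000, 0.078293) = 1.443870
  k2 = f(0.425000, 0.201022) = 1.409590
  p ← 0.078293 + 0.17·1.409590 = 0.317924
p(0.51) ≈ 0.3179

0.3179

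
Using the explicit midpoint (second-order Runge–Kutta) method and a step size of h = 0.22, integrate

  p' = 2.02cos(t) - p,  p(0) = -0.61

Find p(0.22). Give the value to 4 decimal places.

Midpoint: k1 = f(t_n, p_n); k2 = f(t_n + h/2, p_n + (h/2)·k1); p_{n+1} = p_n + h·k2.
t=0.000000, p=-0.610000:
  k1 = f(0.000000, -0.610000) = 2.630000
  k2 = f(0.110000, -0.320700) = 2.328491
  p ← -0.610000 + 0.22·2.328491 = -0.097732
p(0.22) ≈ -0.0977

-0.0977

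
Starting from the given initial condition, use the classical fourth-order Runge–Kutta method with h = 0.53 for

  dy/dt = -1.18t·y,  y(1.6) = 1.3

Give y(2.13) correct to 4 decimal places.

0.4224

RK4: k1 = f(t_n, y_n); k2 = f(t_n + h/2, y_n + (h/2)·k1); k3 = f(t_n + h/2, y_n + (h/2)·k2); k4 = f(t_n + h, y_n + h·k3); y_{n+1} = y_n + (h/6)·(k1 + 2k2 + 2k3 + k4).
t=1.600000, y=1.300000:
  k1 = f(1.600000, 1.300000) = -2.454400
  k2 = f(1.865000, 0.649584) = -1.429540
  k3 = f(1.865000, 0.921172) = -2.027223
  k4 = f(2.130000, 0.225572) = -0.566952
  y ← 1.300000 + (0.53/6)·(k1 + 2k2 + 2k3 + k4) = 0.422419
y(2.13) ≈ 0.4224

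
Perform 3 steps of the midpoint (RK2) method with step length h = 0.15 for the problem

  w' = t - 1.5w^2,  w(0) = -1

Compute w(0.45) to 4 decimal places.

Midpoint: k1 = f(t_n, w_n); k2 = f(t_n + h/2, w_n + (h/2)·k1); w_{n+1} = w_n + h·k2.
t=0.000000, w=-1.000000:
  k1 = f(0.000000, -1.000000) = -1.500000
  k2 = f(0.075000, -1.112500) = -1.781484
  w ← -1.000000 + 0.15·(-1.781484) = -1.267223
t=0.150000, w=-1.267223:
  k1 = f(0.150000, -1.267223) = -2.258780
  k2 = f(0.225000, -1.436631) = -2.870864
  w ← -1.267223 + 0.15·(-2.870864) = -1.697852
t=0.300000, w=-1.697852:
  k1 = f(0.300000, -1.697852) = -4.024053
  k2 = f(0.375000, -1.999656) = -5.622937
  w ← -1.697852 + 0.15·(-5.622937) = -2.541293
w(0.45) ≈ -2.5413

-2.5413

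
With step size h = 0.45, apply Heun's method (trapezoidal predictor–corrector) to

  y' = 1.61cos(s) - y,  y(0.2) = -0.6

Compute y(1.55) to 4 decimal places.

Heun: k1 = f(s_n, y_n); k2 = f(s_n + h, y_n + h·k1); y_{n+1} = y_n + (h/2)·(k1 + k2).
s=0.200000, y=-0.600000:
  k1 = f(0.200000, -0.600000) = 2.177907
  k2 = f(0.650000, 0.380058) = 0.901637
  y ← -0.600000 + (0.45/2)·(2.177907 + 0.901637) = 0.092897
s=0.650000, y=0.092897:
  k1 = f(0.650000, 0.092897) = 1.188798
  k2 = f(1.100000, 0.627856) = 0.102433
  y ← 0.092897 + (0.45/2)·(1.188798 + 0.102433) = 0.383424
s=1.100000, y=0.383424:
  k1 = f(1.100000, 0.383424) = 0.346865
  k2 = f(1.550000, 0.539514) = -0.506034
  y ← 0.383424 + (0.45/2)·(0.346865 + (-0.506034)) = 0.347611
y(1.55) ≈ 0.3476

0.3476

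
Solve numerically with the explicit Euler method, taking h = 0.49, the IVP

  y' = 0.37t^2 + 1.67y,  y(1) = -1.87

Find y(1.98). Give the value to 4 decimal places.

-5.4505

Euler: y_{n+1} = y_n + h·f(t_n, y_n).
t=1.000000, y=-1.870000: f=-2.752900 → y ← -1.870000 + 0.49·(-2.752900) = -3.218921
t=1.490000, y=-3.218921: f=-4.554161 → y ← -3.218921 + 0.49·(-4.554161) = -5.450460
y(1.98) ≈ -5.4505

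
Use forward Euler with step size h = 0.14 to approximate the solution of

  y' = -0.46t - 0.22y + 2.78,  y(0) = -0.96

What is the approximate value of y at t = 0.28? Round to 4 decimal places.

-0.1444

Euler: y_{n+1} = y_n + h·f(t_n, y_n).
t=0.000000, y=-0.960000: f=2.991200 → y ← -0.960000 + 0.14·2.991200 = -0.541232
t=0.140000, y=-0.541232: f=2.834671 → y ← -0.541232 + 0.14·2.834671 = -0.144378
y(0.28) ≈ -0.1444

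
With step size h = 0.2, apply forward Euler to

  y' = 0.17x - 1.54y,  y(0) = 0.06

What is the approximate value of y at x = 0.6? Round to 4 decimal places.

0.0382

Euler: y_{n+1} = y_n + h·f(x_n, y_n).
x=0.000000, y=0.060000: f=-0.092400 → y ← 0.060000 + 0.2·(-0.092400) = 0.041520
x=0.200000, y=0.041520: f=-0.029941 → y ← 0.041520 + 0.2·(-0.029941) = 0.035532
x=0.400000, y=0.035532: f=0.013281 → y ← 0.035532 + 0.2·0.013281 = 0.038188
y(0.6) ≈ 0.0382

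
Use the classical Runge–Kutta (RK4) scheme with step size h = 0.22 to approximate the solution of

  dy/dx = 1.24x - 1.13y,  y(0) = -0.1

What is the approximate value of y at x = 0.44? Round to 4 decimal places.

0.0416

RK4: k1 = f(x_n, y_n); k2 = f(x_n + h/2, y_n + (h/2)·k1); k3 = f(x_n + h/2, y_n + (h/2)·k2); k4 = f(x_n + h, y_n + h·k3); y_{n+1} = y_n + (h/6)·(k1 + 2k2 + 2k3 + k4).
x=0.000000, y=-0.100000:
  k1 = f(0.000000, -0.100000) = 0.113000
  k2 = f(0.110000, -0.087570) = 0.235354
  k3 = f(0.110000, -0.074111) = 0.220145
  k4 = f(0.220000, -0.051568) = 0.331072
  y ← -0.100000 + (0.22/6)·(k1 + 2k2 + 2k3 + k4) = -0.050314
x=0.220000, y=-0.050314:
  k1 = f(0.220000, -0.050314) = 0.329655
  k2 = f(0.330000, -0.014052) = 0.425079
  k3 = f(0.330000, -0.003555) = 0.413218
  k4 = f(0.440000, 0.040594) = 0.499729
  y ← -0.050314 + (0.22/6)·(k1 + 2k2 + 2k3 + k4) = 0.041572
y(0.44) ≈ 0.0416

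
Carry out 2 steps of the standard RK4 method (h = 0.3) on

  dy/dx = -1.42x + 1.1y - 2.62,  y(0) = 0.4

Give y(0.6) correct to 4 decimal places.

RK4: k1 = f(x_n, y_n); k2 = f(x_n + h/2, y_n + (h/2)·k1); k3 = f(x_n + h/2, y_n + (h/2)·k2); k4 = f(x_n + h, y_n + h·k3); y_{n+1} = y_n + (h/6)·(k1 + 2k2 + 2k3 + k4).
x=0.000000, y=0.400000:
  k1 = f(0.000000, 0.400000) = -2.180000
  k2 = f(0.150000, 0.073000) = -2.752700
  k3 = f(0.150000, -0.012905) = -2.847196
  k4 = f(0.300000, -0.454159) = -3.545575
  y ← 0.400000 + (0.3/6)·(k1 + 2k2 + 2k3 + k4) = -0.446268
x=0.300000, y=-0.446268:
  k1 = f(0.300000, -0.446268) = -3.536895
  k2 = f(0.450000, -0.976803) = -4.333483
  k3 = f(0.450000, -1.096291) = -4.464920
  k4 = f(0.600000, -1.785744) = -5.436319
  y ← -0.446268 + (0.3/6)·(k1 + 2k2 + 2k3 + k4) = -1.774769
y(0.6) ≈ -1.7748

-1.7748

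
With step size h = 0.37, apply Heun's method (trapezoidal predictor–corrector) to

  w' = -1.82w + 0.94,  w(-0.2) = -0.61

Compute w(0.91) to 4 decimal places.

Heun: k1 = f(x_n, w_n); k2 = f(x_n + h, w_n + h·k1); w_{n+1} = w_n + (h/2)·(k1 + k2).
x=-0.200000, w=-0.610000:
  k1 = f(-0.200000, -0.610000) = 2.050200
  k2 = f(0.170000, 0.148574) = 0.669595
  w ← -0.610000 + (0.37/2)·(2.050200 + 0.669595) = -0.106838
x=0.170000, w=-0.106838:
  k1 = f(0.170000, -0.106838) = 1.134445
  k2 = f(0.540000, 0.312907) = 0.370510
  w ← -0.106838 + (0.37/2)·(1.134445 + 0.370510) = 0.171579
x=0.540000, w=0.171579:
  k1 = f(0.540000, 0.171579) = 0.627727
  k2 = f(0.910000, 0.403838) = 0.205016
  w ← 0.171579 + (0.37/2)·(0.627727 + 0.205016) = 0.325636
w(0.91) ≈ 0.3256

0.3256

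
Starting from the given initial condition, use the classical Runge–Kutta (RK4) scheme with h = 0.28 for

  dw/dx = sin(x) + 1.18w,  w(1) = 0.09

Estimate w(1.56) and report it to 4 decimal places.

RK4: k1 = f(x_n, w_n); k2 = f(x_n + h/2, w_n + (h/2)·k1); k3 = f(x_n + h/2, w_n + (h/2)·k2); k4 = f(x_n + h, w_n + h·k3); w_{n+1} = w_n + (h/6)·(k1 + 2k2 + 2k3 + k4).
x=1.000000, w=0.090000:
  k1 = f(1.000000, 0.090000) = 0.947671
  k2 = f(1.140000, 0.222674) = 1.171389
  k3 = f(1.140000, 0.253994) = 1.208347
  k4 = f(1.280000, 0.428337) = 1.463454
  w ← 0.090000 + (0.28/6)·(k1 + 2k2 + 2k3 + k4) = 0.424628
x=1.280000, w=0.424628:
  k1 = f(1.280000, 0.424628) = 1.459077
  k2 = f(1.420000, 0.628899) = 1.730752
  k3 = f(1.420000, 0.666933) = 1.775633
  k4 = f(1.560000, 0.921805) = 2.087672
  w ← 0.424628 + (0.28/6)·(k1 + 2k2 + 2k3 + k4) = 0.917405
w(1.56) ≈ 0.9174

0.9174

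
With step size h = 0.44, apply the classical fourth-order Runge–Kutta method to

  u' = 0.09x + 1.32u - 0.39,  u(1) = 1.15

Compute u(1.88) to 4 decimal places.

RK4: k1 = f(x_n, u_n); k2 = f(x_n + h/2, u_n + (h/2)·k1); k3 = f(x_n + h/2, u_n + (h/2)·k2); k4 = f(x_n + h, u_n + h·k3); u_{n+1} = u_n + (h/6)·(k1 + 2k2 + 2k3 + k4).
x=1.000000, u=1.150000:
  k1 = f(1.000000, 1.150000) = 1.218000
  k2 = f(1.220000, 1.417960) = 1.591507
  k3 = f(1.220000, 1.500132) = 1.699974
  k4 = f(1.440000, 1.897988) = 2.244945
  u ← 1.150000 + (0.44/6)·(k1 + 2k2 + 2k3 + k4) = 1.886700
x=1.440000, u=1.886700:
  k1 = f(1.440000, 1.886700) = 2.230044
  k2 = f(1.660000, 2.377309) = 2.897448
  k3 = f(1.660000, 2.524138) = 3.091263
  k4 = f(1.880000, 3.246855) = 4.065049
  u ← 1.886700 + (0.44/6)·(k1 + 2k2 + 2k3 + k4) = 3.226684
u(1.88) ≈ 3.2267

3.2267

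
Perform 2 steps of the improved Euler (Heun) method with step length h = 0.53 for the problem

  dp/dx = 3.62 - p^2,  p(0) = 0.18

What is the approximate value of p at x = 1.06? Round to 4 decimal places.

Heun: k1 = f(x_n, p_n); k2 = f(x_n + h, p_n + h·k1); p_{n+1} = p_n + (h/2)·(k1 + k2).
x=0.000000, p=0.180000:
  k1 = f(0.000000, 0.180000) = 3.587600
  k2 = f(0.530000, 2.081428) = -0.712343
  p ← 0.180000 + (0.53/2)·(3.587600 + (-0.712343)) = 0.941943
x=0.530000, p=0.941943:
  k1 = f(0.530000, 0.941943) = 2.732743
  k2 = f(1.060000, 2.390297) = -2.093520
  p ← 0.941943 + (0.53/2)·(2.732743 + (-2.093520)) = 1.111337
p(1.06) ≈ 1.1113

1.1113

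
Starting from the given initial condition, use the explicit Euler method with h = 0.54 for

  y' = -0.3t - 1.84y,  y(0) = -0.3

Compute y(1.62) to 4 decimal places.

Euler: y_{n+1} = y_n + h·f(t_n, y_n).
t=0.000000, y=-0.300000: f=0.552000 → y ← -0.300000 + 0.54·0.552000 = -0.001920
t=0.540000, y=-0.001920: f=-0.158467 → y ← -0.001920 + 0.54·(-0.158467) = -0.087492
t=1.080000, y=-0.087492: f=-0.163014 → y ← -0.087492 + 0.54·(-0.163014) = -0.175520
y(1.62) ≈ -0.1755

-0.1755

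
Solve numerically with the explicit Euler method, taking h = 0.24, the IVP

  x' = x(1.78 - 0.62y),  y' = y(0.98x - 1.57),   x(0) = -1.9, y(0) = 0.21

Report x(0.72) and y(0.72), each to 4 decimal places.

-5.3816, 0.0000

Euler on (x,y): x_{n+1} = x_n + h·x', y_{n+1} = y_n + h·y'.
0.000000: (-1.900000, 0.210000); f=(-3.134620, -0.720720) → (-2.652309, 0.037027)
0.240000: (-2.652309, 0.037027); f=(-4.660221, -0.154376) → (-3.770762, -0.000023)
0.480000: (-3.770762, -0.000023); f=(-6.712010, 0.000121) → (-5.381644, 0.000006)
(x(0.72), y(0.72)) ≈ (-5.3816, 0.0000)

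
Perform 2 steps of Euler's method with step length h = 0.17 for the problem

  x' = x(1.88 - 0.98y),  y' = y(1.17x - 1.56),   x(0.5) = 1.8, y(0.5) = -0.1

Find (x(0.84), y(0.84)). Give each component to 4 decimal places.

3.2178, -0.1326

Euler on (x,y): x_{n+1} = x_n + h·x', y_{n+1} = y_n + h·y'.
0.500000: (1.800000, -0.100000); f=(3.560400, -0.054600) → (2.405268, -0.109282)
0.670000: (2.405268, -0.109282); f=(4.779499, -0.137058) → (3.217783, -0.132582)
(x(0.84), y(0.84)) ≈ (3.2178, -0.1326)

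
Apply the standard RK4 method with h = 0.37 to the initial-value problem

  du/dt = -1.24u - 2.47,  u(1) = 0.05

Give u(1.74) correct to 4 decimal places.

RK4: k1 = f(t_n, u_n); k2 = f(t_n + h/2, u_n + (h/2)·k1); k3 = f(t_n + h/2, u_n + (h/2)·k2); k4 = f(t_n + h, u_n + h·k3); u_{n+1} = u_n + (h/6)·(k1 + 2k2 + 2k3 + k4).
t=1.000000, u=0.050000:
  k1 = f(1.000000, 0.050000) = -2.532000
  k2 = f(1.185000, -0.418420) = -1.951159
  k3 = f(1.185000, -0.310964) = -2.084404
  k4 = f(1.370000, -0.721230) = -1.575675
  u ← 0.050000 + (0.37/6)·(k1 + 2k2 + 2k3 + k4) = -0.701026
t=1.370000, u=-0.701026:
  k1 = f(1.370000, -0.701026) = -1.600728
  k2 = f(1.555000, -0.997161) = -1.233521
  k3 = f(1.555000, -0.929227) = -1.317758
  k4 = f(1.740000, -1.188597) = -0.996140
  u ← -0.701026 + (0.37/6)·(k1 + 2k2 + 2k3 + k4) = -1.175824
u(1.74) ≈ -1.1758

-1.1758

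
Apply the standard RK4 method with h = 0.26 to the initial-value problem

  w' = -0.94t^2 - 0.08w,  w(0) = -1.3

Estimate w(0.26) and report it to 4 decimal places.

-1.2787

RK4: k1 = f(t_n, w_n); k2 = f(t_n + h/2, w_n + (h/2)·k1); k3 = f(t_n + h/2, w_n + (h/2)·k2); k4 = f(t_n + h, w_n + h·k3); w_{n+1} = w_n + (h/6)·(k1 + 2k2 + 2k3 + k4).
t=0.000000, w=-1.300000:
  k1 = f(0.000000, -1.300000) = 0.104000
  k2 = f(0.130000, -1.286480) = 0.087032
  k3 = f(0.130000, -1.288686) = 0.087209
  k4 = f(0.260000, -1.277326) = 0.038642
  w ← -1.300000 + (0.26/6)·(k1 + 2k2 + 2k3 + k4) = -1.278718
w(0.26) ≈ -1.2787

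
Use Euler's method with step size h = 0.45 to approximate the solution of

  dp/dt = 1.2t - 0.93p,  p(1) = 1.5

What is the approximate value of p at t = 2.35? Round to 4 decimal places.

Euler: p_{n+1} = p_n + h·f(t_n, p_n).
t=1.000000, p=1.500000: f=-0.195000 → p ← 1.500000 + 0.45·(-0.195000) = 1.412250
t=1.450000, p=1.412250: f=0.426607 → p ← 1.412250 + 0.45·0.426607 = 1.604223
t=1.900000, p=1.604223: f=0.788072 → p ← 1.604223 + 0.45·0.788072 = 1.958856
p(2.35) ≈ 1.9589

1.9589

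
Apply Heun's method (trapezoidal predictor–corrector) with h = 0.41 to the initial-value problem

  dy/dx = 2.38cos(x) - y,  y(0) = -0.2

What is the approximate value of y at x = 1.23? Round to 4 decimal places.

Heun: k1 = f(x_n, y_n); k2 = f(x_n + h, y_n + h·k1); y_{n+1} = y_n + (h/2)·(k1 + k2).
x=0.000000, y=-0.200000:
  k1 = f(0.000000, -0.200000) = 2.580000
  k2 = f(0.410000, 0.857800) = 1.324948
  y ← -0.200000 + (0.41/2)·(2.580000 + 1.324948) = 0.600514
x=0.410000, y=0.600514:
  k1 = f(0.410000, 0.600514) = 1.582233
  k2 = f(0.820000, 1.249230) = 0.374457
  y ← 0.600514 + (0.41/2)·(1.582233 + 0.374457) = 1.001636
x=0.820000, y=1.001636:
  k1 = f(0.820000, 1.001636) = 0.622051
  k2 = f(1.230000, 1.256677) = -0.461191
  y ← 1.001636 + (0.41/2)·(0.622051 + (-0.461191)) = 1.034612
y(1.23) ≈ 1.0346

1.0346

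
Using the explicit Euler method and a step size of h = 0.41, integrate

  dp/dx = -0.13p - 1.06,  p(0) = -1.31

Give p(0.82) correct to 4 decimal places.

Euler: p_{n+1} = p_n + h·f(x_n, p_n).
x=0.000000, p=-1.310000: f=-0.889700 → p ← -1.310000 + 0.41·(-0.889700) = -1.674777
x=0.410000, p=-1.674777: f=-0.842279 → p ← -1.674777 + 0.41·(-0.842279) = -2.020111
p(0.82) ≈ -2.0201

-2.0201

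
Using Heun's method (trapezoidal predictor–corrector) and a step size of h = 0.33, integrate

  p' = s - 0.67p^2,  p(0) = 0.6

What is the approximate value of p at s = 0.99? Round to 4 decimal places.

Heun: k1 = f(s_n, p_n); k2 = f(s_n + h, p_n + h·k1); p_{n+1} = p_n + (h/2)·(k1 + k2).
s=0.000000, p=0.600000:
  k1 = f(0.000000, 0.600000) = -0.241200
  k2 = f(0.330000, 0.520404) = 0.148550
  p ← 0.600000 + (0.33/2)·(-0.241200 + 0.148550) = 0.584713
s=0.330000, p=0.584713:
  k1 = f(0.330000, 0.584713) = 0.100934
  k2 = f(0.660000, 0.618021) = 0.404093
  p ← 0.584713 + (0.33/2)·(0.100934 + 0.404093) = 0.668042
s=0.660000, p=0.668042:
  k1 = f(0.660000, 0.668042) = 0.360992
  k2 = f(0.990000, 0.787170) = 0.574844
  p ← 0.668042 + (0.33/2)·(0.360992 + 0.574844) = 0.822455
p(0.99) ≈ 0.8225

0.8225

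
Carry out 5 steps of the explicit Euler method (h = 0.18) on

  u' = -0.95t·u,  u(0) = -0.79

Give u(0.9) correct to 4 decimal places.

Euler: u_{n+1} = u_n + h·f(t_n, u_n).
t=0.000000, u=-0.790000: f=0.000000 → u ← -0.790000 + 0.18·0.000000 = -0.790000
t=0.180000, u=-0.790000: f=0.135090 → u ← -0.790000 + 0.18·0.135090 = -0.765684
t=0.360000, u=-0.765684: f=0.261864 → u ← -0.765684 + 0.18·0.261864 = -0.718548
t=0.540000, u=-0.718548: f=0.368615 → u ← -0.718548 + 0.18·0.368615 = -0.652198
t=0.720000, u=-0.652198: f=0.446103 → u ← -0.652198 + 0.18·0.446103 = -0.571899
u(0.9) ≈ -0.5719

-0.5719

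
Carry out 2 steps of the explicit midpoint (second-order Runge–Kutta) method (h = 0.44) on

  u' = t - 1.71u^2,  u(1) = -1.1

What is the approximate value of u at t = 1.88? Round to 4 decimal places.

Midpoint: k1 = f(t_n, u_n); k2 = f(t_n + h/2, u_n + (h/2)·k1); u_{n+1} = u_n + h·k2.
t=1.000000, u=-1.100000:
  k1 = f(1.000000, -1.100000) = -1.069100
  k2 = f(1.220000, -1.335202) = -1.828527
  u ← -1.100000 + 0.44·(-1.828527) = -1.904552
t=1.440000, u=-1.904552:
  k1 = f(1.440000, -1.904552) = -4.762714
  k2 = f(1.660000, -2.952349) = -13.244983
  u ← -1.904552 + 0.44·(-13.244983) = -7.732344
u(1.88) ≈ -7.7323

-7.7323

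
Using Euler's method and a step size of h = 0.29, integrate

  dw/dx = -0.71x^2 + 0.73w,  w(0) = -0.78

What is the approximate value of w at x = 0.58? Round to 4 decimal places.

-1.1625

Euler: w_{n+1} = w_n + h·f(x_n, w_n).
x=0.000000, w=-0.780000: f=-0.569400 → w ← -0.780000 + 0.29·(-0.569400) = -0.945126
x=0.290000, w=-0.945126: f=-0.749653 → w ← -0.945126 + 0.29·(-0.749653) = -1.162525
w(0.58) ≈ -1.1625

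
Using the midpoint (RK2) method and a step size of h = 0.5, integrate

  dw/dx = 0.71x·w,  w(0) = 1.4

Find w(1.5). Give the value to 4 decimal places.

Midpoint: k1 = f(x_n, w_n); k2 = f(x_n + h/2, w_n + (h/2)·k1); w_{n+1} = w_n + h·k2.
x=0.000000, w=1.400000:
  k1 = f(0.000000, 1.400000) = 0.000000
  k2 = f(0.250000, 1.400000) = 0.248500
  w ← 1.400000 + 0.5·0.248500 = 1.524250
x=0.500000, w=1.524250:
  k1 = f(0.500000, 1.524250) = 0.541109
  k2 = f(0.750000, 1.659527) = 0.883698
  w ← 1.524250 + 0.5·0.883698 = 1.966099
x=1.000000, w=1.966099:
  k1 = f(1.000000, 1.966099) = 1.395930
  k2 = f(1.250000, 2.315082) = 2.054635
  w ← 1.966099 + 0.5·2.054635 = 2.993417
w(1.5) ≈ 2.9934

2.9934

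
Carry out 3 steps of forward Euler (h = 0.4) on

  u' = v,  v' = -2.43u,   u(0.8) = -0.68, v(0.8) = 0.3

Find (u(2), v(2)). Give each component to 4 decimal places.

0.4265, 1.6760

Euler on (u,v): u_{n+1} = u_n + h·u', v_{n+1} = v_n + h·v'.
0.800000: (-0.680000, 0.300000); f=(0.300000, 1.652400) → (-0.560000, 0.960960)
1.200000: (-0.560000, 0.960960); f=(0.960960, 1.360800) → (-0.175616, 1.505280)
1.600000: (-0.175616, 1.505280); f=(1.505280, 0.426747) → (0.426496, 1.675979)
(u(2), v(2)) ≈ (0.4265, 1.6760)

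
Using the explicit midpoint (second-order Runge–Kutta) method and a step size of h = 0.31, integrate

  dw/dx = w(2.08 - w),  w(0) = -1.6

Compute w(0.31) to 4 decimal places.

-5.1773

Midpoint: k1 = f(x_n, w_n); k2 = f(x_n + h/2, w_n + (h/2)·k1); w_{n+1} = w_n + h·k2.
x=0.000000, w=-1.600000:
  k1 = f(0.000000, -1.600000) = -5.888000
  k2 = f(0.155000, -2.512640) = -11.539651
  w ← -1.600000 + 0.31·(-11.539651) = -5.177292
w(0.31) ≈ -5.1773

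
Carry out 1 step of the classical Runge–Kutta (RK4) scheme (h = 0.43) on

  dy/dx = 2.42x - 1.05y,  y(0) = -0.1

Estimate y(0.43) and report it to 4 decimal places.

RK4: k1 = f(x_n, y_n); k2 = f(x_n + h/2, y_n + (h/2)·k1); k3 = f(x_n + h/2, y_n + (h/2)·k2); k4 = f(x_n + h, y_n + h·k3); y_{n+1} = y_n + (h/6)·(k1 + 2k2 + 2k3 + k4).
x=0.000000, y=-0.100000:
  k1 = f(0.000000, -0.100000) = 0.105000
  k2 = f(0.215000, -0.077425) = 0.601596
  k3 = f(0.215000, 0.029343) = 0.489490
  k4 = f(0.430000, 0.110481) = 0.924595
  y ← -0.100000 + (0.43/6)·(k1 + 2k2 + 2k3 + k4) = 0.130177
y(0.43) ≈ 0.1302

0.1302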